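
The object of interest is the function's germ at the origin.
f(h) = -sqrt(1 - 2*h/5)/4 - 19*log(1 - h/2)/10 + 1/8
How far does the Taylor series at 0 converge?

The radius of convergence is 2.

Branch term (-1/4)*sqrt(1 - h/(5/2)): its argument vanishes at h = 5/2, a square-root branch point, modulus 5/2.
Branch term (-19/10)*log(1 - h/(2)): its argument vanishes at h = 2, a logarithmic branch point, modulus 2.
The radius of convergence is the smallest modulus among the singular points: 2.


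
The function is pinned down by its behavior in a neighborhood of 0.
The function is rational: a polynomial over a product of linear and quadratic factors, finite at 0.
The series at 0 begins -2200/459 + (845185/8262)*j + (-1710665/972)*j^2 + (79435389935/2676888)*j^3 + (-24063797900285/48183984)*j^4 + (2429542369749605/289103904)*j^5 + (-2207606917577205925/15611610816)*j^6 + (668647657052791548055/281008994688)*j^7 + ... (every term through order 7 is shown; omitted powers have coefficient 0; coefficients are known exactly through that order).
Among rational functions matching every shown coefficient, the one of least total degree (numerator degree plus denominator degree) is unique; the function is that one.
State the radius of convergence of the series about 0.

The radius of convergence is -3/2 + (1/22)*sqrt(1177).

No rational of total degree below 5 reproduces all 8 coefficients; solving the [1/4] Pade equations on them gives f(j) = (12/17 - 37*j/20)/((j + 9/10)**2*(j**2 - 3*j - 2/11)), whose expansion matches every shown term.
Denominator factor (j + 9/10)^2: pole of order 2 at -9/10, modulus 9/10.
Denominator factor (j**2 - 3*j - 2/11): discriminant 107/11, real irrational roots 3/2 + (1/22)*sqrt(1177) and 3/2 - (1/22)*sqrt(1177); poles of order 1, moduli 3/2 + (1/22)*sqrt(1177) and -3/2 + (1/22)*sqrt(1177).
The radius of convergence is the smallest modulus among the singular points: -3/2 + (1/22)*sqrt(1177).


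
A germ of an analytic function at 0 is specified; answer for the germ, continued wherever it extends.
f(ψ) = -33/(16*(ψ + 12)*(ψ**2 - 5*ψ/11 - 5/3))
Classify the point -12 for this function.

The point is a pole of order 1.

The denominator factor ψ + 12 vanishes at -12 and appears to the power 1; the numerator there equals -33/16, nonzero, and no other factor vanishes.
Hence a pole whose order is the multiplicity, 1.


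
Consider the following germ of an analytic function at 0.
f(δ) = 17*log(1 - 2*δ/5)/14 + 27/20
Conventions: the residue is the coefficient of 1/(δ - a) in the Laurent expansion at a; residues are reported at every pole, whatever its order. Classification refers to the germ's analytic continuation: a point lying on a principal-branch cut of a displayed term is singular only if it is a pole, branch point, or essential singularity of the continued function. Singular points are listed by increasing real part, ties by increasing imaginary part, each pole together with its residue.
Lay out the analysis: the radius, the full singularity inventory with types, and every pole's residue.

Branch term (17/14)*log(1 - δ/(5/2)): its argument vanishes at δ = 5/2, a logarithmic branch point, modulus 5/2.
The radius of convergence is the smallest modulus among the singular points: 5/2.

Radius of convergence at 0: 5/2.
At 5/2: a logarithmic branch point.


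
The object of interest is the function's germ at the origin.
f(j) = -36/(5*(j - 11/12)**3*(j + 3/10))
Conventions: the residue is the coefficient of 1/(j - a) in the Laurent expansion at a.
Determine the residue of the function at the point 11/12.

At the order-3 pole 11/12 set g(j) = (j - (11/12))^3*f(j) = -36/(5*(j + 3/10)).
Order-3 pole: residue = g''(a)/2; g''(11/12) = -3110400/389017, so the residue is -1555200/389017.

The residue is -1555200/389017.


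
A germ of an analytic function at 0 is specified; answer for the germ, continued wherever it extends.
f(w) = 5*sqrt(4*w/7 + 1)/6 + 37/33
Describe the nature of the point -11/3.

There is no denominator, hence no pole anywhere.
Branch term sqrt(1 - w/(-7/4)): argument at -11/3 is -23/21, nonzero, so -11/3 is not its branch point (a point on a principal cut is still regular for the continued germ).
So the germ continues analytically to -11/3.

The point is a regular point.


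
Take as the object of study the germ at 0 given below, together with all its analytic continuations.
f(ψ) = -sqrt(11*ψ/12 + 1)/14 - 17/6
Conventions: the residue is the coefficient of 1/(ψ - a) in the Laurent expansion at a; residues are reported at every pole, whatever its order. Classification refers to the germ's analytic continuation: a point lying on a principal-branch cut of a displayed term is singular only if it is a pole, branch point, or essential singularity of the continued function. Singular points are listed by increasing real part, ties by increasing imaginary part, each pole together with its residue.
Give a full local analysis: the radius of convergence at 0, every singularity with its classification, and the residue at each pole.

Branch term (-1/14)*sqrt(1 - ψ/(-12/11)): its argument vanishes at ψ = -12/11, a square-root branch point, modulus 12/11.
The radius of convergence is the smallest modulus among the singular points: 12/11.

Radius of convergence at 0: 12/11.
At -12/11: an algebraic (square-root) branch point.


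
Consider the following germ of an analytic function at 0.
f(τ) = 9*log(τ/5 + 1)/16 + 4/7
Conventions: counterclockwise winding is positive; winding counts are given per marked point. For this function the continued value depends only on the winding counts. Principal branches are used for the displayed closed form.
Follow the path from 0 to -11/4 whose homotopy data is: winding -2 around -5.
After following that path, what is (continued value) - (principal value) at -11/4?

Continued minus principal equals -(9/4)*pi*i.

The rational part is single-valued and drops out of the difference; each branch term changes only by its own monodromy.
(9/16)*log(1 - τ/(-5)): each positive loop around -5 adds 2*pi*i to the log, so winding -2 contributes (9/16)*(-2)*2*pi*i = -(9/4)*pi*i.
Summing the contributions at τ = -11/4 gives -(9/4)*pi*i.


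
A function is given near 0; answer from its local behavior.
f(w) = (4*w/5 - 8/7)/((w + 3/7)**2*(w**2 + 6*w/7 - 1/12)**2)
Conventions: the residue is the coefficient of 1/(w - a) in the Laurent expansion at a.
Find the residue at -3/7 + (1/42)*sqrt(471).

The factor w**2 + 6*w/7 - 1/12 splits as (w - a)(w - a') with a = -3/7 + (1/42)*sqrt(471), a' = -3/7 - (1/42)*sqrt(471). At the order-2 pole a set g(w) = (w - a)^2*f(w) = [(4*w/5 - 8/7)/(w + 3/7)**2] / (w - a')^2.
Order-2 pole: residue = g'(a); g'(-3/7 + (1/42)*sqrt(471)) = -691488/123245 + (26968032/19349465)*sqrt(471), so the residue is -691488/123245 + (26968032/19349465)*sqrt(471).

The residue is -691488/123245 + (26968032/19349465)*sqrt(471).


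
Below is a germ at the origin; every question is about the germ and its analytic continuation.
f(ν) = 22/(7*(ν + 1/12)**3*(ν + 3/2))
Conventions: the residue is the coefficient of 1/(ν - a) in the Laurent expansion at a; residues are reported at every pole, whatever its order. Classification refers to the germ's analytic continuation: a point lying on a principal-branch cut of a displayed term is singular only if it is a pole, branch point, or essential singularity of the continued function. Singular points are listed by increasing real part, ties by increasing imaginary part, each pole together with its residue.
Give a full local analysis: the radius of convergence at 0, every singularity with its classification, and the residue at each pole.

Radius of convergence at 0: 1/12.
At -3/2: a pole of order 1; residue -38016/34391.
At -1/12: a pole of order 3; residue 38016/34391.

Denominator factor (ν + 3/2): pole of order 1 at -3/2, modulus 3/2.
Denominator factor (ν + 1/12)^3: pole of order 3 at -1/12, modulus 1/12.
The radius of convergence is the smallest modulus among the singular points: 1/12.
At the order-1 pole -3/2 set g(ν) = (ν - (-3/2))*f(ν) = 22/(7*(ν + 1/12)**3).
Simple pole: residue = g(a) at a = -3/2, which is -38016/34391.
At the order-3 pole -1/12 set g(ν) = (ν - (-1/12))^3*f(ν) = 22/(7*(ν + 3/2)).
Order-3 pole: residue = g''(a)/2; g''(-1/12) = 76032/34391, so the residue is 38016/34391.
List the singular points by increasing real part (a conjugate pair: the negative imaginary part first).


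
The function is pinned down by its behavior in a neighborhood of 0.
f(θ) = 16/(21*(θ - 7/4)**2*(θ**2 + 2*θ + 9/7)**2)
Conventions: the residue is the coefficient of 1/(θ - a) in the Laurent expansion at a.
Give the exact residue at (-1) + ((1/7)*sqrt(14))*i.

The residue is (17661952/2037454317) - ((98219632/2037454317)*sqrt(14))*i.


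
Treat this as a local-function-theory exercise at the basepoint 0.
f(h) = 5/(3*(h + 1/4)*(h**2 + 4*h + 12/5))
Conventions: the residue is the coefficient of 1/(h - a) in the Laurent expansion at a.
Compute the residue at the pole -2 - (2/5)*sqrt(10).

The residue is -200/351 + (175/702)*sqrt(10).

The factor h**2 + 4*h + 12/5 splits as (h - a)(h - a') with a = -2 - (2/5)*sqrt(10), a' = -2 + (2/5)*sqrt(10). At the order-1 pole a set g(h) = (h - a)*f(h) = [5/(3*(h + 1/4))] / (h - a').
Simple pole: residue = g(a) at a = -2 - (2/5)*sqrt(10), which is -200/351 + (175/702)*sqrt(10).


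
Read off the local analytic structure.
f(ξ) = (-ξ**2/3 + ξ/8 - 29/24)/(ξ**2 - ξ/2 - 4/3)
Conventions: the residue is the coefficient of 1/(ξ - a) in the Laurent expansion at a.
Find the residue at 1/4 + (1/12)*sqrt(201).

The residue is -1/48 - (479/9648)*sqrt(201).

The factor ξ**2 - ξ/2 - 4/3 splits as (ξ - a)(ξ - a') with a = 1/4 + (1/12)*sqrt(201), a' = 1/4 - (1/12)*sqrt(201). At the order-1 pole a set g(ξ) = (ξ - a)*f(ξ) = [-ξ**2/3 + ξ/8 - 29/24] / (ξ - a').
Simple pole: residue = g(a) at a = 1/4 + (1/12)*sqrt(201), which is -1/48 - (479/9648)*sqrt(201).


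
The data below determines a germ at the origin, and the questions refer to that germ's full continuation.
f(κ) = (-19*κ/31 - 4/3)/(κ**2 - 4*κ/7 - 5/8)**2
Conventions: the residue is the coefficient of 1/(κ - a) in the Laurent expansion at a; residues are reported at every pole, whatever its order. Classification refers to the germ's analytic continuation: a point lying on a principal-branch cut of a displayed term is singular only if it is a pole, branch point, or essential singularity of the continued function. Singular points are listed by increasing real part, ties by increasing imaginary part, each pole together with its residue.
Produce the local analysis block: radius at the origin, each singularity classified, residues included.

Denominator factor (κ**2 - 4*κ/7 - 5/8)^2: discriminant 277/98, real irrational roots 2/7 + (1/28)*sqrt(554) and 2/7 - (1/28)*sqrt(554); poles of order 2, moduli 2/7 + (1/28)*sqrt(554) and -2/7 + (1/28)*sqrt(554).
The radius of convergence is the smallest modulus among the singular points: -2/7 + (1/28)*sqrt(554).
The factor κ**2 - 4*κ/7 - 5/8 splits as (κ - a)(κ - a') with a = 2/7 - (1/28)*sqrt(554), a' = 2/7 + (1/28)*sqrt(554). At the order-2 pole a set g(κ) = (κ - a)^2*f(κ) = [-19*κ/31 - 4/3] / (κ - a')^2.
Order-2 pole: residue = g'(a); g'(2/7 - (1/28)*sqrt(554)) = -(192472/7135797)*sqrt(554), so the residue is -(192472/7135797)*sqrt(554).
The factor κ**2 - 4*κ/7 - 5/8 splits as (κ - a)(κ - a') with a = 2/7 + (1/28)*sqrt(554), a' = 2/7 - (1/28)*sqrt(554). At the order-2 pole a set g(κ) = (κ - a)^2*f(κ) = [-19*κ/31 - 4/3] / (κ - a')^2.
Order-2 pole: residue = g'(a); g'(2/7 + (1/28)*sqrt(554)) = (192472/7135797)*sqrt(554), so the residue is (192472/7135797)*sqrt(554).
List the singular points by increasing real part (a conjugate pair: the negative imaginary part first).

Radius of convergence at 0: -2/7 + (1/28)*sqrt(554).
At 2/7 - (1/28)*sqrt(554): a pole of order 2; residue -(192472/7135797)*sqrt(554).
At 2/7 + (1/28)*sqrt(554): a pole of order 2; residue (192472/7135797)*sqrt(554).


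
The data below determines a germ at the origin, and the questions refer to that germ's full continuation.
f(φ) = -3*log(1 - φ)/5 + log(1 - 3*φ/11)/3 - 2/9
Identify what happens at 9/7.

The point is a regular point.

There is no denominator, hence no pole anywhere.
Branch term log(1 - φ/(11/3)): argument at 9/7 is 50/77, nonzero, so 9/7 is not its branch point (a point on a principal cut is still regular for the continued germ).
Branch term log(1 - φ/(1)): argument at 9/7 is -2/7, nonzero, so 9/7 is not its branch point (a point on a principal cut is still regular for the continued germ).
So the germ continues analytically to 9/7.


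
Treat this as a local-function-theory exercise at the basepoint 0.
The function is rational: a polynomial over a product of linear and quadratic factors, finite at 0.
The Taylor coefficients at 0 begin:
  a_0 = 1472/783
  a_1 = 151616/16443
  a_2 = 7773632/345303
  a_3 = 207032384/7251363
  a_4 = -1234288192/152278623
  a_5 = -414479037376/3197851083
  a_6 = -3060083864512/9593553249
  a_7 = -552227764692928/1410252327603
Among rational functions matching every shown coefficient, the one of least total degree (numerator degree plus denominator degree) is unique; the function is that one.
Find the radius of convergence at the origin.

The radius of convergence is (1/4)*sqrt(6).

No rational of total degree below 5 reproduces all 8 coefficients; solving the [0/5] Pade equations on them gives f(k) = -23/(29*(k - 3)*(k**2 - 6*k/7 + 3/8)**2), whose expansion matches every shown term.
Denominator factor (k**2 - 6*k/7 + 3/8)^2: discriminant -75/98, complex-conjugate roots (3/7) + ((5/28)*sqrt(6))*i and (3/7) - ((5/28)*sqrt(6))*i; poles of order 2, moduli (1/4)*sqrt(6) and (1/4)*sqrt(6).
Denominator factor (k - 3): pole of order 1 at 3, modulus 3.
The radius of convergence is the smallest modulus among the singular points: (1/4)*sqrt(6).


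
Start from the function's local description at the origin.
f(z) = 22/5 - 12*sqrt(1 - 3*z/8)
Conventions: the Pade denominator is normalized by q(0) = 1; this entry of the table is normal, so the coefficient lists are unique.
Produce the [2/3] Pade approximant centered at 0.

Taylor coefficients needed (expand at 0): a_0 = -38/5, a_1 = 9/4, a_2 = 27/128, a_3 = 81/2048, a_4 = 1215/131072, a_5 = 5103/2097152.
Write the denominator as Q(z) = 1 + q1*z + q2*z^2 + q3*z^3. Requiring Q*f - P = O(z^6) with deg P <= 2 kills the coefficients of z^3..z^5 in Q*f:
  z^3: a_3 + q1*a_2 + q2*a_1 + q3*a_0 = 0, i.e. 81/2048 + (27/128)*q1 + (9/4)*q2 + (-38/5)*q3 = 0.
  z^4: a_4 + q1*a_3 + q2*a_2 + q3*a_1 = 0, i.e. 1215/131072 + (81/2048)*q1 + (27/128)*q2 + (9/4)*q3 = 0.
  z^5: a_5 + q1*a_4 + q2*a_3 + q3*a_2 = 0, i.e. 5103/2097152 + (1215/131072)*q1 + (81/2048)*q2 + (27/128)*q3 = 0.
Solving this linear system: q1 = -93/278, q2 = 2133/142336, q3 = 405/1138688.
The numerator is Q*f truncated at degree 2: P0 = a_0 = -38/5; P1 = a_1 + q1*a_0 = 13323/2780; P2 = a_2 + q1*a_1 + q2*a_0 = -233307/355840.

The Pade approximant has numerator coefficients [-38/5, 13323/2780, -233307/355840]; denominator coefficients [1, -93/278, 2133/142336, 405/1138688].


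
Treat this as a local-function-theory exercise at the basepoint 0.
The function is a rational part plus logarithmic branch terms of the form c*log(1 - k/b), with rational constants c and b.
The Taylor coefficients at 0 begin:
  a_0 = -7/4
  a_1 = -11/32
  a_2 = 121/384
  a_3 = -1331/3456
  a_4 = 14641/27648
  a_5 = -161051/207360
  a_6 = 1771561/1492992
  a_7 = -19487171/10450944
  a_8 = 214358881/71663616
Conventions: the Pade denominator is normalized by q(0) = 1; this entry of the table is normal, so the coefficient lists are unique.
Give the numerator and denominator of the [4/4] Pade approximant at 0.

The Pade approximant has numerator coefficients [-7/4, -649/96, -1089/128, -30613/8064, -14641/35840]; denominator coefficients [1, 11/3, 121/28, 1331/756, 14641/90720].

Taylor coefficients needed (read off): a_0 = -7/4, a_1 = -11/32, a_2 = 121/384, a_3 = -1331/3456, a_4 = 14641/27648, a_5 = -161051/207360, a_6 = 1771561/1492992, a_7 = -19487171/10450944, a_8 = 214358881/71663616.
Write the denominator as Q(k) = 1 + q1*k + q2*k^2 + q3*k^3 + q4*k^4. Requiring Q*f - P = O(k^9) with deg P <= 4 kills the coefficients of k^5..k^8 in Q*f:
  k^5: a_5 + q1*a_4 + q2*a_3 + q3*a_2 + q4*a_1 = 0, i.e. -161051/207360 + (14641/27648)*q1 + (-1331/3456)*q2 + (121/384)*q3 + (-11/32)*q4 = 0.
  k^6: a_6 + q1*a_5 + q2*a_4 + q3*a_3 + q4*a_2 = 0, i.e. 1771561/1492992 + (-161051/207360)*q1 + (14641/27648)*q2 + (-1331/3456)*q3 + (121/384)*q4 = 0.
  k^7: a_7 + q1*a_6 + q2*a_5 + q3*a_4 + q4*a_3 = 0, i.e. -19487171/10450944 + (1771561/1492992)*q1 + (-161051/207360)*q2 + (14641/27648)*q3 + (-1331/3456)*q4 = 0.
  k^8: a_8 + q1*a_7 + q2*a_6 + q3*a_5 + q4*a_4 = 0, i.e. 214358881/71663616 + (-19487171/10450944)*q1 + (1771561/1492992)*q2 + (-161051/207360)*q3 + (14641/27648)*q4 = 0.
Solving this linear system: q1 = 11/3, q2 = 121/28, q3 = 1331/756, q4 = 14641/90720.
The numerator is Q*f truncated at degree 4: P0 = a_0 = -7/4; P1 = a_1 + q1*a_0 = -649/96; P2 = a_2 + q1*a_1 + q2*a_0 = -1089/128; P3 = a_3 + q1*a_2 + q2*a_1 + q3*a_0 = -30613/8064; P4 = a_4 + q1*a_3 + q2*a_2 + q3*a_1 + q4*a_0 = -14641/35840.


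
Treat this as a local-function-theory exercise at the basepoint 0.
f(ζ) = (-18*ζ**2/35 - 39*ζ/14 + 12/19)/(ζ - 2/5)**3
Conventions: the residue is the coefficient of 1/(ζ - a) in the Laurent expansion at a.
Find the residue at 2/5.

At the order-3 pole 2/5 set g(ζ) = (ζ - (2/5))^3*f(ζ) = -18*ζ**2/35 - 39*ζ/14 + 12/19.
Order-3 pole: residue = g''(a)/2; g''(2/5) = -36/35, so the residue is -18/35.

The residue is -18/35.


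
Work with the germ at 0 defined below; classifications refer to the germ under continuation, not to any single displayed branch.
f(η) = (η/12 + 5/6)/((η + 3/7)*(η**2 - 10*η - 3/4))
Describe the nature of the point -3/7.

The denominator factor η + 3/7 vanishes at -3/7 and appears to the power 1; the numerator there equals 67/84, nonzero, and no other factor vanishes.
Hence a pole whose order is the multiplicity, 1.

The point is a pole of order 1.


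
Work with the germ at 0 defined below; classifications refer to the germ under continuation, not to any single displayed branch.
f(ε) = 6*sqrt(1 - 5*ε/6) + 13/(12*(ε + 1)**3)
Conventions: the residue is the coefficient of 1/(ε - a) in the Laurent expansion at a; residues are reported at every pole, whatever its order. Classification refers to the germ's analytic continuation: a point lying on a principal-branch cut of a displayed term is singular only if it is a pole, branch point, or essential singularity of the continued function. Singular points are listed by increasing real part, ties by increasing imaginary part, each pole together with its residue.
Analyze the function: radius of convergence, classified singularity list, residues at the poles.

Radius of convergence at 0: 1.
At -1: a pole of order 3; residue 0.
At 6/5: an algebraic (square-root) branch point.

Denominator factor (ε + 1)^3: pole of order 3 at -1, modulus 1.
Branch term (6)*sqrt(1 - ε/(6/5)): its argument vanishes at ε = 6/5, a square-root branch point, modulus 6/5.
The radius of convergence is the smallest modulus among the singular points: 1.
The branch term is analytic at -1 and contributes nothing to the residue; only the rational part matters.
At the order-3 pole -1 set g(ε) = (ε - (-1))^3*(rational part) = 13/12.
Order-3 pole: residue = g''(a)/2; g''(-1) = 0, so the residue is 0.
List the singular points by increasing real part (a conjugate pair: the negative imaginary part first).


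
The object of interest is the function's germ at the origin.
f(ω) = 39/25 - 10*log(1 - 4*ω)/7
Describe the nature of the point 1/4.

The point is a logarithmic branch point.

The term (-10/7)*log(1 - ω/(1/4)) has argument 1 - 1/4/(1/4) = 0 at 1/4: a logarithmic (infinitely-sheeted) branch point; the remaining terms are analytic or single-valued there.


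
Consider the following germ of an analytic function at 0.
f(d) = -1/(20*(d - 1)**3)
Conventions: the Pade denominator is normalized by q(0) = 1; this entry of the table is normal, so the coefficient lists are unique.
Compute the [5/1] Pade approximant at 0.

The Pade approximant has numerator coefficients [1/20, 1/12, 1/10, 1/10, 1/12, 1/20]; denominator coefficients [1, -4/3].

Taylor coefficients needed (expand at 0): a_0 = 1/20, a_1 = 3/20, a_2 = 3/10, a_3 = 1/2, a_4 = 3/4, a_5 = 21/20, a_6 = 7/5.
Write the denominator as Q(d) = 1 + q1*d. Requiring Q*f - P = O(d^7) with deg P <= 5 kills the coefficients of d^6..d^6 in Q*f:
  d^6: a_6 + q1*a_5 = 0, i.e. 7/5 + (21/20)*q1 = 0.
Solving this linear system: q1 = -4/3.
The numerator is Q*f truncated at degree 5: P0 = a_0 = 1/20; P1 = a_1 + q1*a_0 = 1/12; P2 = a_2 + q1*a_1 = 1/10; P3 = a_3 + q1*a_2 = 1/10; P4 = a_4 + q1*a_3 = 1/12; P5 = a_5 + q1*a_4 = 1/20.


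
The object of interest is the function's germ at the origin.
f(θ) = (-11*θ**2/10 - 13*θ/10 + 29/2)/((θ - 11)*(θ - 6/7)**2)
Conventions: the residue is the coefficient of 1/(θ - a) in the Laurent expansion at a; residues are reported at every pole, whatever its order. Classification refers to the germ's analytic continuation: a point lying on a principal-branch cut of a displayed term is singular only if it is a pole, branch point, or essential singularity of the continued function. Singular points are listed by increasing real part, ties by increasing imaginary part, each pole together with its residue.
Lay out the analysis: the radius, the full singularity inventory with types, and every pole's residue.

Radius of convergence at 0: 6/7.
At 6/7: a pole of order 2; residue 967/5041.
At 11: a pole of order 1; residue -65121/50410.

Denominator factor (θ - 11): pole of order 1 at 11, modulus 11.
Denominator factor (θ - 6/7)^2: pole of order 2 at 6/7, modulus 6/7.
The radius of convergence is the smallest modulus among the singular points: 6/7.
At the order-2 pole 6/7 set g(θ) = (θ - (6/7))^2*f(θ) = (-11*θ**2/10 - 13*θ/10 + 29/2)/(θ - 11).
Order-2 pole: residue = g'(a); g'(6/7) = 967/5041, so the residue is 967/5041.
At the order-1 pole 11 set g(θ) = (θ - (11))*f(θ) = (-11*θ**2/10 - 13*θ/10 + 29/2)/(θ - 6/7)**2.
Simple pole: residue = g(a) at a = 11, which is -65121/50410.
List the singular points by increasing real part (a conjugate pair: the negative imaginary part first).


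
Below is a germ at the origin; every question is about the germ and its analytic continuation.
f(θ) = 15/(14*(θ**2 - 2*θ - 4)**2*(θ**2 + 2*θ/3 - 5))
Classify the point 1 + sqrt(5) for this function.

The denominator factor θ**2 - 2*θ - 4 vanishes at 1 + sqrt(5) and appears to the power 2; the numerator there equals 15/14, nonzero, and no other factor vanishes.
Hence a pole whose order is the multiplicity, 2.

The point is a pole of order 2.


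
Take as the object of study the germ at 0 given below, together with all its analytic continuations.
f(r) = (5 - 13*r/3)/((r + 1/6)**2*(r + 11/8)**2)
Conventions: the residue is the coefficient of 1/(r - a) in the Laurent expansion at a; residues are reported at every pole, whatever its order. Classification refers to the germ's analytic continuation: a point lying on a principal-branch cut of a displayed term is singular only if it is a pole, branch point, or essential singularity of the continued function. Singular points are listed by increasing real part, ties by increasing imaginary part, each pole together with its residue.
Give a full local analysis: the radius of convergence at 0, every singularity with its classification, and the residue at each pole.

Denominator factor (r + 1/6)^2: pole of order 2 at -1/6, modulus 1/6.
Denominator factor (r + 11/8)^2: pole of order 2 at -11/8, modulus 11/8.
The radius of convergence is the smallest modulus among the singular points: 1/6.
At the order-2 pole -11/8 set g(r) = (r - (-11/8))^2*f(r) = (5 - 13*r/3)/(r + 1/6)**2.
Order-2 pole: residue = g'(a); g'(-11/8) = 230592/24389, so the residue is 230592/24389.
At the order-2 pole -1/6 set g(r) = (r - (-1/6))^2*f(r) = (5 - 13*r/3)/(r + 11/8)**2.
Order-2 pole: residue = g'(a); g'(-1/6) = -230592/24389, so the residue is -230592/24389.
List the singular points by increasing real part (a conjugate pair: the negative imaginary part first).

Radius of convergence at 0: 1/6.
At -11/8: a pole of order 2; residue 230592/24389.
At -1/6: a pole of order 2; residue -230592/24389.


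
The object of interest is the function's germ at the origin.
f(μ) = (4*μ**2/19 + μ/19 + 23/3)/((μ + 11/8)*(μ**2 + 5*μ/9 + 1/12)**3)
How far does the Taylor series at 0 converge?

The radius of convergence is (1/6)*sqrt(3).

Denominator factor (μ**2 + 5*μ/9 + 1/12)^3: discriminant -2/81, complex-conjugate roots (-5/18) + ((1/18)*sqrt(2))*i and (-5/18) - ((1/18)*sqrt(2))*i; poles of order 3, moduli (1/6)*sqrt(3) and (1/6)*sqrt(3).
Denominator factor (μ + 11/8): pole of order 1 at -11/8, modulus 11/8.
The radius of convergence is the smallest modulus among the singular points: (1/6)*sqrt(3).


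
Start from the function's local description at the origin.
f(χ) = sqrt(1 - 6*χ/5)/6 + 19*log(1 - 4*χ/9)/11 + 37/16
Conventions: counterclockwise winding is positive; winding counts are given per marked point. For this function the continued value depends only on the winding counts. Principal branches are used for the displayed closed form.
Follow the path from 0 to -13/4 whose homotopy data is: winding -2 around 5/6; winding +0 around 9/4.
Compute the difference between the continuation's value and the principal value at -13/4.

The rational part is single-valued and drops out of the difference; each branch term changes only by its own monodromy.
(19/11)*log(1 - χ/(9/4)): winding 0 around 9/4, so this term returns to its principal value, contribution 0.
(1/6)*sqrt(1 - χ/(5/6)): winding -2 is even, the square root returns to the same sheet, contribution 0.
Summing the contributions at χ = -13/4 gives 0.

Continued minus principal equals 0.


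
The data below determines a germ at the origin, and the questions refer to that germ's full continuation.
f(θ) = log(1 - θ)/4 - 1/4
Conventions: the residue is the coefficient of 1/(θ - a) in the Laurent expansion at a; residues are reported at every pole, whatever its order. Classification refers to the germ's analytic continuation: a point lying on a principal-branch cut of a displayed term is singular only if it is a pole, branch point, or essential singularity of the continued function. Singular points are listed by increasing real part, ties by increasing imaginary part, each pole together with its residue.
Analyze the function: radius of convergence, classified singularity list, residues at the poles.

Radius of convergence at 0: 1.
At 1: a logarithmic branch point.

Branch term (1/4)*log(1 - θ/(1)): its argument vanishes at θ = 1, a logarithmic branch point, modulus 1.
The radius of convergence is the smallest modulus among the singular points: 1.


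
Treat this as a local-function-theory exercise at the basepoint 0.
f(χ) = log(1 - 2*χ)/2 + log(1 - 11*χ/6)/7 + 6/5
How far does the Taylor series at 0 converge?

Branch term (1/2)*log(1 - χ/(1/2)): its argument vanishes at χ = 1/2, a logarithmic branch point, modulus 1/2.
Branch term (1/7)*log(1 - χ/(6/11)): its argument vanishes at χ = 6/11, a logarithmic branch point, modulus 6/11.
The radius of convergence is the smallest modulus among the singular points: 1/2.

The radius of convergence is 1/2.


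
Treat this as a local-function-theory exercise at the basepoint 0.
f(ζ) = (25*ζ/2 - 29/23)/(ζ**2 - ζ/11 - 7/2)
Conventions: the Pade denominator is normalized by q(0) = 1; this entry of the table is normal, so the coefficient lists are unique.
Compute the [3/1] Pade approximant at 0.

Taylor coefficients needed (expand at 0): a_0 = 58/161, a_1 = -44391/12397, a_2 = 187034/954569, a_3 = -75572422/73501813, a_4 = 467980440/5659639601.
Write the denominator as Q(ζ) = 1 + q1*ζ. Requiring Q*f - P = O(ζ^5) with deg P <= 3 kills the coefficients of ζ^4..ζ^4 in Q*f:
  ζ^4: a_4 + q1*a_3 = 0, i.e. 467980440/5659639601 + (-75572422/73501813)*q1 = 0.
Solving this linear system: q1 = 233990220/2909538247.
The numerator is Q*f truncated at degree 3: P0 = a_0 = 58/161; P1 = a_1 + q1*a_0 = -3086820519/869082853; P2 = a_2 + q1*a_1 = -79988282/869082853; P3 = a_3 + q1*a_2 = -879871102/869082853.

The Pade approximant has numerator coefficients [58/161, -3086820519/869082853, -79988282/869082853, -879871102/869082853]; denominator coefficients [1, 233990220/2909538247].


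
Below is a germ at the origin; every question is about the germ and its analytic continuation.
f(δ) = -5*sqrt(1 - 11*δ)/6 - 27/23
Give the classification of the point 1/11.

The point is an algebraic (square-root) branch point.

The term (-5/6)*sqrt(1 - δ/(1/11)) has argument 1 - 1/11/(1/11) = 0 at 1/11: a square-root (algebraic, two-sheeted) branch point; the remaining terms are analytic or single-valued there.


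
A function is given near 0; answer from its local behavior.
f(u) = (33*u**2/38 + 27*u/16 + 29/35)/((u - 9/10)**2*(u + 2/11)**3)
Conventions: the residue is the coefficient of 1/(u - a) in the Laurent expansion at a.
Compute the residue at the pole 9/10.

The residue is -109739519175/26671011493.

At the order-2 pole 9/10 set g(u) = (u - (9/10))^2*f(u) = (33*u**2/38 + 27*u/16 + 29/35)/(u + 2/11)**3.
Order-2 pole: residue = g'(a); g'(9/10) = -109739519175/26671011493, so the residue is -109739519175/26671011493.


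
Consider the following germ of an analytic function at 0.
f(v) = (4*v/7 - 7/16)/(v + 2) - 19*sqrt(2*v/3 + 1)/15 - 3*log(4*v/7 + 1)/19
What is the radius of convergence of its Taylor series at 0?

Denominator factor (v + 2): pole of order 1 at -2, modulus 2.
Branch term (-19/15)*sqrt(1 - v/(-3/2)): its argument vanishes at v = -3/2, a square-root branch point, modulus 3/2.
Branch term (-3/19)*log(1 - v/(-7/4)): its argument vanishes at v = -7/4, a logarithmic branch point, modulus 7/4.
The radius of convergence is the smallest modulus among the singular points: 3/2.

The radius of convergence is 3/2.


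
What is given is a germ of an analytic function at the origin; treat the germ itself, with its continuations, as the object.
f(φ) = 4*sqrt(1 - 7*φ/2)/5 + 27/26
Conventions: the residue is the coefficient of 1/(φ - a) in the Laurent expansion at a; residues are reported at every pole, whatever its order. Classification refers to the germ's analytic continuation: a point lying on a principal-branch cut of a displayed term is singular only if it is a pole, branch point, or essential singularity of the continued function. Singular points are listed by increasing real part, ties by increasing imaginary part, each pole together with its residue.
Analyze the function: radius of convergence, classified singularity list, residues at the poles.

Radius of convergence at 0: 2/7.
At 2/7: an algebraic (square-root) branch point.

Branch term (4/5)*sqrt(1 - φ/(2/7)): its argument vanishes at φ = 2/7, a square-root branch point, modulus 2/7.
The radius of convergence is the smallest modulus among the singular points: 2/7.


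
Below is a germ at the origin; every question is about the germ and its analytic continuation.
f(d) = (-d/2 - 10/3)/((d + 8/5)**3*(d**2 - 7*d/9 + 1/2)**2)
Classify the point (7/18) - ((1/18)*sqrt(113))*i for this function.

The point is a pole of order 2.

The denominator factor d**2 - 7*d/9 + 1/2 vanishes at (7/18) - ((1/18)*sqrt(113))*i and appears to the power 2; the numerator there equals (-127/36) + ((1/36)*sqrt(113))*i, nonzero, and no other factor vanishes.
Hence a pole whose order is the multiplicity, 2.


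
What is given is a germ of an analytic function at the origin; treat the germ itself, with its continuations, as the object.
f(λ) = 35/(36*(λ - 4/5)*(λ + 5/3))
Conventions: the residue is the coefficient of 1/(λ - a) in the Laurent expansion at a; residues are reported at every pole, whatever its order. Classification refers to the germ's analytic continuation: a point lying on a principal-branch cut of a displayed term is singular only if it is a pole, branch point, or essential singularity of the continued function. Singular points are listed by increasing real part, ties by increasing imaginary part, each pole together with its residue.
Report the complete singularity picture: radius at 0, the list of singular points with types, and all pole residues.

Denominator factor (λ - 4/5): pole of order 1 at 4/5, modulus 4/5.
Denominator factor (λ + 5/3): pole of order 1 at -5/3, modulus 5/3.
The radius of convergence is the smallest modulus among the singular points: 4/5.
At the order-1 pole -5/3 set g(λ) = (λ - (-5/3))*f(λ) = 35/(36*(λ - 4/5)).
Simple pole: residue = g(a) at a = -5/3, which is -175/444.
At the order-1 pole 4/5 set g(λ) = (λ - (4/5))*f(λ) = 35/(36*(λ + 5/3)).
Simple pole: residue = g(a) at a = 4/5, which is 175/444.
List the singular points by increasing real part (a conjugate pair: the negative imaginary part first).

Radius of convergence at 0: 4/5.
At -5/3: a pole of order 1; residue -175/444.
At 4/5: a pole of order 1; residue 175/444.


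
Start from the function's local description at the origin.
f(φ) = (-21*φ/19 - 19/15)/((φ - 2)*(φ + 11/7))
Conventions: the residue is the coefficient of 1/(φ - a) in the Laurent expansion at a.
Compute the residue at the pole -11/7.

The residue is -938/7125.

At the order-1 pole -11/7 set g(φ) = (φ - (-11/7))*f(φ) = (-21*φ/19 - 19/15)/(φ - 2).
Simple pole: residue = g(a) at a = -11/7, which is -938/7125.


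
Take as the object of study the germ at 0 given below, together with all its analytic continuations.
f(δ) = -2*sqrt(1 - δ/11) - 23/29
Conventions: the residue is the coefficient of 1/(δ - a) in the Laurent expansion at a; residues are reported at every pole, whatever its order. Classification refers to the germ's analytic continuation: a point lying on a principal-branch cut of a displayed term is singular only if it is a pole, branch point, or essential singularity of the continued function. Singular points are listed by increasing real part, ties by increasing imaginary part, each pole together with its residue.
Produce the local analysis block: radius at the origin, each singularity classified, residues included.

Radius of convergence at 0: 11.
At 11: an algebraic (square-root) branch point.

Branch term (-2)*sqrt(1 - δ/(11)): its argument vanishes at δ = 11, a square-root branch point, modulus 11.
The radius of convergence is the smallest modulus among the singular points: 11.


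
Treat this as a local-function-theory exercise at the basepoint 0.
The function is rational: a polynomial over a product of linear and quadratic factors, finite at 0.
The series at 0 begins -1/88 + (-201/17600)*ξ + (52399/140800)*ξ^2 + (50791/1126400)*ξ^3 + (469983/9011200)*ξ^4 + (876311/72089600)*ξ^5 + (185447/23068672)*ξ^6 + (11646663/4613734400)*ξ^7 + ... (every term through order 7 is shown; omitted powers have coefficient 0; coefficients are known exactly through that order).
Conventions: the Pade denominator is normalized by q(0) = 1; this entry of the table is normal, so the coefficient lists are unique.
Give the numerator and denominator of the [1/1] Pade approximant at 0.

The Pade approximant has numerator coefficients [-1/88, -168797/442200]; denominator coefficients [1, 52399/1608].

Taylor coefficients needed (read off): a_0 = -1/88, a_1 = -201/17600, a_2 = 52399/140800.
Write the denominator as Q(ξ) = 1 + q1*ξ. Requiring Q*f - P = O(ξ^3) with deg P <= 1 kills the coefficients of ξ^2..ξ^2 in Q*f:
  ξ^2: a_2 + q1*a_1 = 0, i.e. 52399/140800 + (-201/17600)*q1 = 0.
Solving this linear system: q1 = 52399/1608.
The numerator is Q*f truncated at degree 1: P0 = a_0 = -1/88; P1 = a_1 + q1*a_0 = -168797/442200.


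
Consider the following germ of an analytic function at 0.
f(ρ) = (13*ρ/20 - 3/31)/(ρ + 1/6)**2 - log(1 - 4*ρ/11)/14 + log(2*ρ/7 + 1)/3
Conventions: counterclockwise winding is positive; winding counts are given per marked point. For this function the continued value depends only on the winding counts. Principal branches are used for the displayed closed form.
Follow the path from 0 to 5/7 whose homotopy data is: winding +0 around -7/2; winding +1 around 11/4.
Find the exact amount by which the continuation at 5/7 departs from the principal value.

Continued minus principal equals -(1/7)*pi*i.

The rational part is single-valued and drops out of the difference; each branch term changes only by its own monodromy.
(-1/14)*log(1 - ρ/(11/4)): each positive loop around 11/4 adds 2*pi*i to the log, so winding +1 contributes (-1/14)*(1)*2*pi*i = -(1/7)*pi*i.
(1/3)*log(1 - ρ/(-7/2)): winding 0 around -7/2, so this term returns to its principal value, contribution 0.
Summing the contributions at ρ = 5/7 gives -(1/7)*pi*i.


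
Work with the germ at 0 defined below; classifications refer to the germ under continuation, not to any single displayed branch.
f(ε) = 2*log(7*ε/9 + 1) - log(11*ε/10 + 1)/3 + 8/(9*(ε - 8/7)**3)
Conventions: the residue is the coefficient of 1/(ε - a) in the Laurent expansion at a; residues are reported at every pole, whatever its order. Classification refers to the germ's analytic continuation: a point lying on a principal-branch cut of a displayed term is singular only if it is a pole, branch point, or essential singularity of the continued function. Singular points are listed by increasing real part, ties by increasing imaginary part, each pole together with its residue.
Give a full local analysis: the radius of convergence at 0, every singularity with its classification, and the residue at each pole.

Denominator factor (ε - 8/7)^3: pole of order 3 at 8/7, modulus 8/7.
Branch term (-1/3)*log(1 - ε/(-10/11)): its argument vanishes at ε = -10/11, a logarithmic branch point, modulus 10/11.
Branch term (2)*log(1 - ε/(-9/7)): its argument vanishes at ε = -9/7, a logarithmic branch point, modulus 9/7.
The radius of convergence is the smallest modulus among the singular points: 10/11.
The branch terms are analytic at 8/7 and contribute nothing to the residue; only the rational part matters.
At the order-3 pole 8/7 set g(ε) = (ε - (8/7))^3*(rational part) = 8/9.
Order-3 pole: residue = g''(a)/2; g''(8/7) = 0, so the residue is 0.
List the singular points by increasing real part (a conjugate pair: the negative imaginary part first).

Radius of convergence at 0: 10/11.
At -9/7: a logarithmic branch point.
At -10/11: a logarithmic branch point.
At 8/7: a pole of order 3; residue 0.


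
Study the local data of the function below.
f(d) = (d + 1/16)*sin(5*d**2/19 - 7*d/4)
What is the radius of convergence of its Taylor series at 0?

The factor sin(5*d**2/19 - 7*d/4) is entire and contributes no finite singular point.
The polynomial part has no poles.
No finite singular points: the Taylor series at 0 converges everywhere.

The radius of convergence is infinite.


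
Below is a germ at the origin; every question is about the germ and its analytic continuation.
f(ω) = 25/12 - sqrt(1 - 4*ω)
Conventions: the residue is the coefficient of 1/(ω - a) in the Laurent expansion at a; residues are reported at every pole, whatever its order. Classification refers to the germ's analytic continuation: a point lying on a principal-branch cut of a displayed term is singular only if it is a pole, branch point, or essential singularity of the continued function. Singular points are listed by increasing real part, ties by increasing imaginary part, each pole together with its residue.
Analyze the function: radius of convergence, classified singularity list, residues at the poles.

Radius of convergence at 0: 1/4.
At 1/4: an algebraic (square-root) branch point.

Branch term (-1)*sqrt(1 - ω/(1/4)): its argument vanishes at ω = 1/4, a square-root branch point, modulus 1/4.
The radius of convergence is the smallest modulus among the singular points: 1/4.


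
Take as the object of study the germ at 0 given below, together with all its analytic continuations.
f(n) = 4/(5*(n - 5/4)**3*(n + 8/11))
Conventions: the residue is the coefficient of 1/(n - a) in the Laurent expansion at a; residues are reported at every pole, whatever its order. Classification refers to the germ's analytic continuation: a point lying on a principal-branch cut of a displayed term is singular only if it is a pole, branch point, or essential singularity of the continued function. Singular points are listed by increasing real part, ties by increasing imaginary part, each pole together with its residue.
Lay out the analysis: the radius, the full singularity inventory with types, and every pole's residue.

Denominator factor (n - 5/4)^3: pole of order 3 at 5/4, modulus 5/4.
Denominator factor (n + 8/11): pole of order 1 at -8/11, modulus 8/11.
The radius of convergence is the smallest modulus among the singular points: 8/11.
At the order-1 pole -8/11 set g(n) = (n - (-8/11))*f(n) = 4/(5*(n - 5/4)**3).
Simple pole: residue = g(a) at a = -8/11, which is -340736/3292515.
At the order-3 pole 5/4 set g(n) = (n - (5/4))^3*f(n) = 4/(5*(n + 8/11)).
Order-3 pole: residue = g''(a)/2; g''(5/4) = 681472/3292515, so the residue is 340736/3292515.
List the singular points by increasing real part (a conjugate pair: the negative imaginary part first).

Radius of convergence at 0: 8/11.
At -8/11: a pole of order 1; residue -340736/3292515.
At 5/4: a pole of order 3; residue 340736/3292515.
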